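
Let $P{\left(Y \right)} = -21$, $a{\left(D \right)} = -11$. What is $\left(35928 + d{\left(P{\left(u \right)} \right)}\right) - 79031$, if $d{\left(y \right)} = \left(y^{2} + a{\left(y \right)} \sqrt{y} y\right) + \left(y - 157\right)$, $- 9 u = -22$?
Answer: $-42840 + 231 i \sqrt{21} \approx -42840.0 + 1058.6 i$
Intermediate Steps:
$u = \frac{22}{9}$ ($u = \left(- \frac{1}{9}\right) \left(-22\right) = \frac{22}{9} \approx 2.4444$)
$d{\left(y \right)} = -157 + y + y^{2} - 11 y^{\frac{3}{2}}$ ($d{\left(y \right)} = \left(y^{2} + - 11 \sqrt{y} y\right) + \left(y - 157\right) = \left(y^{2} - 11 y^{\frac{3}{2}}\right) + \left(-157 + y\right) = -157 + y + y^{2} - 11 y^{\frac{3}{2}}$)
$\left(35928 + d{\left(P{\left(u \right)} \right)}\right) - 79031 = \left(35928 - \left(178 - 441 - 231 i \sqrt{21}\right)\right) - 79031 = \left(35928 - \left(-263 + 11 \left(-21\right) i \sqrt{21}\right)\right) - 79031 = \left(35928 + \left(-157 - 21 + 441 + 231 i \sqrt{21}\right)\right) - 79031 = \left(35928 + \left(263 + 231 i \sqrt{21}\right)\right) - 79031 = \left(36191 + 231 i \sqrt{21}\right) - 79031 = -42840 + 231 i \sqrt{21}$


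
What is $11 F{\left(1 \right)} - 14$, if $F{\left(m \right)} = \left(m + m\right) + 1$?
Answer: $19$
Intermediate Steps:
$F{\left(m \right)} = 1 + 2 m$ ($F{\left(m \right)} = 2 m + 1 = 1 + 2 m$)
$11 F{\left(1 \right)} - 14 = 11 \left(1 + 2 \cdot 1\right) - 14 = 11 \left(1 + 2\right) - 14 = 11 \cdot 3 - 14 = 33 - 14 = 19$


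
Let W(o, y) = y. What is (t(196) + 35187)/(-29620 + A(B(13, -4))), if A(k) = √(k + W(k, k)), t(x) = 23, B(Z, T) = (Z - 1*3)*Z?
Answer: -52146010/43867207 - 3521*√65/43867207 ≈ -1.1894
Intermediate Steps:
B(Z, T) = Z*(-3 + Z) (B(Z, T) = (Z - 3)*Z = (-3 + Z)*Z = Z*(-3 + Z))
A(k) = √2*√k (A(k) = √(k + k) = √(2*k) = √2*√k)
(t(196) + 35187)/(-29620 + A(B(13, -4))) = (23 + 35187)/(-29620 + √2*√(13*(-3 + 13))) = 35210/(-29620 + √2*√(13*10)) = 35210/(-29620 + √2*√130) = 35210/(-29620 + 2*√65)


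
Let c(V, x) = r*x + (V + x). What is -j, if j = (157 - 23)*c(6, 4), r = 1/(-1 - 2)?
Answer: -3484/3 ≈ -1161.3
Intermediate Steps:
r = -1/3 (r = 1/(-3) = -1/3 ≈ -0.33333)
c(V, x) = V + 2*x/3 (c(V, x) = -x/3 + (V + x) = V + 2*x/3)
j = 3484/3 (j = (157 - 23)*(6 + (2/3)*4) = 134*(6 + 8/3) = 134*(26/3) = 3484/3 ≈ 1161.3)
-j = -1*3484/3 = -3484/3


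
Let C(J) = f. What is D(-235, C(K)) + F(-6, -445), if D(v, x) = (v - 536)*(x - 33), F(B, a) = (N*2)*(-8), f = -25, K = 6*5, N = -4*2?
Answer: 44846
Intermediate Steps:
N = -8
K = 30
F(B, a) = 128 (F(B, a) = -8*2*(-8) = -16*(-8) = 128)
C(J) = -25
D(v, x) = (-536 + v)*(-33 + x)
D(-235, C(K)) + F(-6, -445) = (17688 - 536*(-25) - 33*(-235) - 235*(-25)) + 128 = (17688 + 13400 + 7755 + 5875) + 128 = 44718 + 128 = 44846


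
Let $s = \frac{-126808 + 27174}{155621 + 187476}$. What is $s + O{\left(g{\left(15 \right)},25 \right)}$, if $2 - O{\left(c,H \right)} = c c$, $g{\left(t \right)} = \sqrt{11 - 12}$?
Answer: $\frac{929657}{343097} \approx 2.7096$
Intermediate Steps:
$g{\left(t \right)} = i$ ($g{\left(t \right)} = \sqrt{-1} = i$)
$O{\left(c,H \right)} = 2 - c^{2}$ ($O{\left(c,H \right)} = 2 - c c = 2 - c^{2}$)
$s = - \frac{99634}{343097} \approx -0.2904$
$s + O{\left(g{\left(15 \right)},25 \right)} = - \frac{99634}{343097} + \left(2 - i^{2}\right) = - \frac{99634}{343097} + \left(2 - -1\right) = - \frac{99634}{343097} + \left(2 + 1\right) = - \frac{99634}{343097} + 3 = \frac{929657}{343097}$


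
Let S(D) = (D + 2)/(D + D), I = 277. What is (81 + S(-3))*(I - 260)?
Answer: 8279/6 ≈ 1379.8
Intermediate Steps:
S(D) = (2 + D)/(2*D) (S(D) = (2 + D)/((2*D)) = (2 + D)*(1/(2*D)) = (2 + D)/(2*D))
(81 + S(-3))*(I - 260) = (81 + (1/2)*(2 - 3)/(-3))*(277 - 260) = (81 + (1/2)*(-1/3)*(-1))*17 = (81 + 1/6)*17 = (487/6)*17 = 8279/6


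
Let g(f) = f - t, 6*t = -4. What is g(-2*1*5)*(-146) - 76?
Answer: 3860/3 ≈ 1286.7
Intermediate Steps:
t = -2/3 (t = (1/6)*(-4) = -2/3 ≈ -0.66667)
g(f) = 2/3 + f (g(f) = f - 1*(-2/3) = f + 2/3 = 2/3 + f)
g(-2*1*5)*(-146) - 76 = (2/3 - 2*1*5)*(-146) - 76 = (2/3 - 2*5)*(-146) - 76 = (2/3 - 10)*(-146) - 76 = -28/3*(-146) - 76 = 4088/3 - 76 = 3860/3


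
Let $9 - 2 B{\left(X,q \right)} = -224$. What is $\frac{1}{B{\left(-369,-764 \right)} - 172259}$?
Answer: $- \frac{2}{344285} \approx -5.8091 \cdot 10^{-6}$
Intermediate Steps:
$B{\left(X,q \right)} = \frac{233}{2}$ ($B{\left(X,q \right)} = \frac{9}{2} - -112 = \frac{9}{2} + 112 = \frac{233}{2}$)
$\frac{1}{B{\left(-369,-764 \right)} - 172259} = \frac{1}{\frac{233}{2} - 172259} = \frac{1}{- \frac{344285}{2}} = - \frac{2}{344285}$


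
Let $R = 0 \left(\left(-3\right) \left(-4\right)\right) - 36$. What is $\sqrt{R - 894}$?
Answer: $i \sqrt{930} \approx 30.496 i$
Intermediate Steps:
$R = -36$ ($R = 0 \cdot 12 - 36 = 0 - 36 = -36$)
$\sqrt{R - 894} = \sqrt{-36 - 894} = \sqrt{-930} = i \sqrt{930}$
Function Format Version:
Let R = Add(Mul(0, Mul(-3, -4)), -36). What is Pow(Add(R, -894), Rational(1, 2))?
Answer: Mul(I, Pow(930, Rational(1, 2))) ≈ Mul(30.496, I)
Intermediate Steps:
R = -36 (R = Add(Mul(0, 12), -36) = Add(0, -36) = -36)
Pow(Add(R, -894), Rational(1, 2)) = Pow(Add(-36, -894), Rational(1, 2)) = Pow(-930, Rational(1, 2)) = Mul(I, Pow(930, Rational(1, 2)))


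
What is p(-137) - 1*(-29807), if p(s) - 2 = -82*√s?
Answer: 29809 - 82*I*√137 ≈ 29809.0 - 959.79*I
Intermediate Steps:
p(s) = 2 - 82*√s
p(-137) - 1*(-29807) = (2 - 82*I*√137) - 1*(-29807) = (2 - 82*I*√137) + 29807 = 29809 - 82*I*√137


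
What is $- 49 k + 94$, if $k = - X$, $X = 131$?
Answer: $6513$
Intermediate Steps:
$k = -131$ ($k = \left(-1\right) 131 = -131$)
$- 49 k + 94 = \left(-49\right) \left(-131\right) + 94 = 6419 + 94 = 6513$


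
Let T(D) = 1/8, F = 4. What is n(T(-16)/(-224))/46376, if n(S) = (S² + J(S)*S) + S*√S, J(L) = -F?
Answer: 7169/148925579264 - I*√7/9307848704 ≈ 4.8138e-8 - 2.8425e-10*I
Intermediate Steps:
T(D) = ⅛
J(L) = -4 (J(L) = -1*4 = -4)
n(S) = S² + S^(3/2) - 4*S (n(S) = (S² - 4*S) + S*√S = (S² - 4*S) + S^(3/2) = S² + S^(3/2) - 4*S)
n(T(-16)/(-224))/46376 = (((⅛)/(-224))² + ((⅛)/(-224))^(3/2) - 1/(2*(-224)))/46376 = (((⅛)*(-1/224))² + ((⅛)*(-1/224))^(3/2) - (-1)/(2*224))*(1/46376) = ((-1/1792)² + (-1/1792)^(3/2) - 4*(-1/1792))*(1/46376) = (1/3211264 - I*√7/200704 + 1/448)*(1/46376) = (7169/3211264 - I*√7/200704)*(1/46376) = 7169/148925579264 - I*√7/9307848704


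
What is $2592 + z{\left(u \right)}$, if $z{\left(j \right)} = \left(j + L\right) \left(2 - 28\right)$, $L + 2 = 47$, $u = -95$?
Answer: $3892$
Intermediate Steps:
$L = 45$ ($L = -2 + 47 = 45$)
$z{\left(j \right)} = -1170 - 26 j$ ($z{\left(j \right)} = \left(j + 45\right) \left(2 - 28\right) = \left(45 + j\right) \left(-26\right) = -1170 - 26 j$)
$2592 + z{\left(u \right)} = 2592 - -1300 = 2592 + \left(-1170 + 2470\right) = 2592 + 1300 = 3892$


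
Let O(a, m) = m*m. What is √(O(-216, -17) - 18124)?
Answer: I*√17835 ≈ 133.55*I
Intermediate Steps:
O(a, m) = m²
√(O(-216, -17) - 18124) = √((-17)² - 18124) = √(289 - 18124) = √(-17835) = I*√17835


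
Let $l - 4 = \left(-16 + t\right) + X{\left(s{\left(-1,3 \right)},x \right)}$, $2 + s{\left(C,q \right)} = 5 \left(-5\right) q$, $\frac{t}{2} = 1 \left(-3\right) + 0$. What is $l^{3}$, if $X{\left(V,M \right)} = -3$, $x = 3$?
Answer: $-9261$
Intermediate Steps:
$t = -6$ ($t = 2 \left(1 \left(-3\right) + 0\right) = 2 \left(-3 + 0\right) = 2 \left(-3\right) = -6$)
$s{\left(C,q \right)} = -2 - 25 q$ ($s{\left(C,q \right)} = -2 + 5 \left(-5\right) q = -2 - 25 q$)
$l = -21$ ($l = 4 - 25 = -21$)
$l^{3} = \left(-21\right)^{3} = -9261$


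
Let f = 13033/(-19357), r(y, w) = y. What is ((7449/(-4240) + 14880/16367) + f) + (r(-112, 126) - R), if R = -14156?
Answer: 1451020072235913/103330763120 ≈ 14042.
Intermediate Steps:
f = -13033/19357 (f = 13033*(-1/19357) = -13033/19357 ≈ -0.67330)
((7449/(-4240) + 14880/16367) + f) + (r(-112, 126) - R) = ((7449/(-4240) + 14880/16367) - 13033/19357) + (-112 - 1*(-14156)) = ((7449*(-1/4240) + 14880*(1/16367)) - 13033/19357) + (-112 + 14156) = ((-7449/4240 + 14880/16367) - 13033/19357) + 14044 = (-58826583/69396080 - 13033/19357) + 14044 = -157165021367/103330763120 + 14044 = 1451020072235913/103330763120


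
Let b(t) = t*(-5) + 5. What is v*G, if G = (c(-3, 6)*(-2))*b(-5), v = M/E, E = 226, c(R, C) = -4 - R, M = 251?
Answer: 7530/113 ≈ 66.637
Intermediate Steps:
b(t) = 5 - 5*t (b(t) = -5*t + 5 = 5 - 5*t)
v = 251/226 ≈ 1.1106
G = 60 (G = ((-4 - 1*(-3))*(-2))*(5 - 5*(-5)) = ((-4 + 3)*(-2))*(5 + 25) = -1*(-2)*30 = 2*30 = 60)
v*G = (251/226)*60 = 7530/113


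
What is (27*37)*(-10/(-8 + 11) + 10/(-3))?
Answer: -6660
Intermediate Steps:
(27*37)*(-10/(-8 + 11) + 10/(-3)) = 999*(-10/3 + 10*(-⅓)) = 999*(-10*⅓ - 10/3) = 999*(-10/3 - 10/3) = 999*(-20/3) = -6660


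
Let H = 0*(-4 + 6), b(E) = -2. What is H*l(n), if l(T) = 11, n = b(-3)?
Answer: 0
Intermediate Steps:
n = -2
H = 0 (H = 0*2 = 0)
H*l(n) = 0*11 = 0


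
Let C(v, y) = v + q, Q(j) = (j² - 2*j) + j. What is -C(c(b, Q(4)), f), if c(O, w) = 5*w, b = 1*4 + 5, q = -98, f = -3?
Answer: 38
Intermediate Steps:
b = 9 (b = 4 + 5 = 9)
Q(j) = j² - j
C(v, y) = -98 + v (C(v, y) = v - 98 = -98 + v)
-C(c(b, Q(4)), f) = -(-98 + 5*(4*(-1 + 4))) = -(-98 + 5*(4*3)) = -(-98 + 5*12) = -(-98 + 60) = -1*(-38) = 38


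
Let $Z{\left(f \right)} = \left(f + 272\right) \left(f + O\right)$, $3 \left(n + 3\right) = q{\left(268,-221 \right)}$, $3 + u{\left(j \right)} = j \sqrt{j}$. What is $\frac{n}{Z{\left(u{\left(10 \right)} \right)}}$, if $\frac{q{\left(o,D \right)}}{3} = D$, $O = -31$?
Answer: $\frac{456176}{2783079} + \frac{131600 \sqrt{10}}{2783079} \approx 0.31344$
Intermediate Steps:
$u{\left(j \right)} = -3 + j^{\frac{3}{2}}$ ($u{\left(j \right)} = -3 + j \sqrt{j} = -3 + j^{\frac{3}{2}}$)
$q{\left(o,D \right)} = 3 D$
$n = -224$ ($n = -3 + \frac{3 \left(-221\right)}{3} = -3 + \frac{1}{3} \left(-663\right) = -3 - 221 = -224$)
$Z{\left(f \right)} = \left(-31 + f\right) \left(272 + f\right)$ ($Z{\left(f \right)} = \left(f + 272\right) \left(f - 31\right) = \left(272 + f\right) \left(-31 + f\right) = \left(-31 + f\right) \left(272 + f\right)$)
$\frac{n}{Z{\left(u{\left(10 \right)} \right)}} = - \frac{224}{-8432 + \left(-3 + 10^{\frac{3}{2}}\right)^{2} + 241 \left(-3 + 10^{\frac{3}{2}}\right)} = - \frac{224}{-8432 + \left(-3 + 10 \sqrt{10}\right)^{2} + 241 \left(-3 + 10 \sqrt{10}\right)} = - \frac{224}{-8432 + \left(-3 + 10 \sqrt{10}\right)^{2} - \left(723 - 2410 \sqrt{10}\right)} = - \frac{224}{-9155 + \left(-3 + 10 \sqrt{10}\right)^{2} + 2410 \sqrt{10}}$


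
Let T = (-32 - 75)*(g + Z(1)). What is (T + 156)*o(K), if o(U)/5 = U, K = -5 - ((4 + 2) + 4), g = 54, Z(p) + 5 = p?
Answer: 389550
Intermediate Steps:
Z(p) = -5 + p
K = -15 (K = -5 - (6 + 4) = -5 - 1*10 = -5 - 10 = -15)
o(U) = 5*U
T = -5350 (T = (-32 - 75)*(54 + (-5 + 1)) = -107*(54 - 4) = -107*50 = -5350)
(T + 156)*o(K) = (-5350 + 156)*(5*(-15)) = -5194*(-75) = 389550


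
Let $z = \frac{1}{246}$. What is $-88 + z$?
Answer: $- \frac{21647}{246} \approx -87.996$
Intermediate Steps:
$z = \frac{1}{246} \approx 0.004065$
$-88 + z = -88 + \frac{1}{246} = - \frac{21647}{246}$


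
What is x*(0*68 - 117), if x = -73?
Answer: 8541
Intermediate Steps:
x*(0*68 - 117) = -73*(0*68 - 117) = -73*(0 - 117) = -73*(-117) = 8541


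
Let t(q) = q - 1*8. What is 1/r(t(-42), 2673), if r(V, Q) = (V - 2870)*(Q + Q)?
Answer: -1/15610320 ≈ -6.4060e-8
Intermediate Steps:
t(q) = -8 + q (t(q) = q - 8 = -8 + q)
r(V, Q) = 2*Q*(-2870 + V) (r(V, Q) = (-2870 + V)*(2*Q) = 2*Q*(-2870 + V))
1/r(t(-42), 2673) = 1/(2*2673*(-2870 + (-8 - 42))) = 1/(2*2673*(-2870 - 50)) = 1/(2*2673*(-2920)) = 1/(-15610320) = -1/15610320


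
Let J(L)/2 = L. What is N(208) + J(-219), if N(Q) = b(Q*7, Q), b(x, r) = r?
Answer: -230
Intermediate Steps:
N(Q) = Q
J(L) = 2*L
N(208) + J(-219) = 208 + 2*(-219) = 208 - 438 = -230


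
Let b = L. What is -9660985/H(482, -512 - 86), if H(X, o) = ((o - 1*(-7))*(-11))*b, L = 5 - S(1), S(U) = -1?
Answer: -9660985/39006 ≈ -247.68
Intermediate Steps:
L = 6 (L = 5 - 1*(-1) = 5 + 1 = 6)
b = 6
H(X, o) = -462 - 66*o (H(X, o) = ((o - 1*(-7))*(-11))*6 = ((o + 7)*(-11))*6 = ((7 + o)*(-11))*6 = (-77 - 11*o)*6 = -462 - 66*o)
-9660985/H(482, -512 - 86) = -9660985/(-462 - 66*(-512 - 86)) = -9660985/(-462 - 66*(-598)) = -9660985/(-462 + 39468) = -9660985/39006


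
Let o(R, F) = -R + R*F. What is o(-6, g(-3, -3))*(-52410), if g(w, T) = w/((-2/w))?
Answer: -1729530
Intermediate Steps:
g(w, T) = -w²/2 (g(w, T) = w*(-w/2) = -w²/2)
o(R, F) = -R + F*R
o(-6, g(-3, -3))*(-52410) = -6*(-1 - ½*(-3)²)*(-52410) = -6*(-1 - ½*9)*(-52410) = -6*(-1 - 9/2)*(-52410) = -6*(-11/2)*(-52410) = 33*(-52410) = -1729530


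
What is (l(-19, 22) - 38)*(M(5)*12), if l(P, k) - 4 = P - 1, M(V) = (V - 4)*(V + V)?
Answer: -6480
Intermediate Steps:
M(V) = 2*V*(-4 + V) (M(V) = (-4 + V)*(2*V) = 2*V*(-4 + V))
l(P, k) = 3 + P (l(P, k) = 4 + (P - 1) = 4 + (-1 + P) = 3 + P)
(l(-19, 22) - 38)*(M(5)*12) = ((3 - 19) - 38)*((2*5*(-4 + 5))*12) = (-16 - 38)*((2*5*1)*12) = -540*12 = -54*120 = -6480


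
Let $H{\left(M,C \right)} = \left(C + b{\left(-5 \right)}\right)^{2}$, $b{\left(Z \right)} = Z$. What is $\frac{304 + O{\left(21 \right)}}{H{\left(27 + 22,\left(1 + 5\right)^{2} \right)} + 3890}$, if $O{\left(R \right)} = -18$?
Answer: $\frac{26}{441} \approx 0.058957$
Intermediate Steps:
$H{\left(M,C \right)} = \left(-5 + C\right)^{2}$ ($H{\left(M,C \right)} = \left(C - 5\right)^{2} = \left(-5 + C\right)^{2}$)
$\frac{304 + O{\left(21 \right)}}{H{\left(27 + 22,\left(1 + 5\right)^{2} \right)} + 3890} = \frac{304 - 18}{\left(-5 + \left(1 + 5\right)^{2}\right)^{2} + 3890} = \frac{286}{\left(-5 + 6^{2}\right)^{2} + 3890} = \frac{286}{\left(-5 + 36\right)^{2} + 3890} = \frac{286}{31^{2} + 3890} = \frac{286}{961 + 3890} = \frac{286}{4851} = 286 \cdot \frac{1}{4851} = \frac{26}{441}$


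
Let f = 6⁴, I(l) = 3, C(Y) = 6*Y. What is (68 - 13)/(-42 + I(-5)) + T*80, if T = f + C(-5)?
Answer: 3949865/39 ≈ 1.0128e+5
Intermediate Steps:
f = 1296
T = 1266 (T = 1296 + 6*(-5) = 1296 - 30 = 1266)
(68 - 13)/(-42 + I(-5)) + T*80 = (68 - 13)/(-42 + 3) + 1266*80 = 55/(-39) + 101280 = 55*(-1/39) + 101280 = -55/39 + 101280 = 3949865/39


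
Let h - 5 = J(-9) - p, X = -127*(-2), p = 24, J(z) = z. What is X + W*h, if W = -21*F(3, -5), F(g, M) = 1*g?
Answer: 2018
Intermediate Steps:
F(g, M) = g
X = 254
h = -28 (h = 5 + (-9 - 1*24) = 5 + (-9 - 24) = 5 - 33 = -28)
W = -63 (W = -21*3 = -63)
X + W*h = 254 - 63*(-28) = 254 + 1764 = 2018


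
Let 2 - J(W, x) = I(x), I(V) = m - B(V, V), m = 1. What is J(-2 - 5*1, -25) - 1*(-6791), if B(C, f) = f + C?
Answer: 6742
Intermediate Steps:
B(C, f) = C + f
I(V) = 1 - 2*V (I(V) = 1 - (V + V) = 1 - 2*V)
J(W, x) = 1 + 2*x (J(W, x) = 2 - (1 - 2*x) = 2 + (-1 + 2*x) = 1 + 2*x)
J(-2 - 5*1, -25) - 1*(-6791) = (1 + 2*(-25)) - 1*(-6791) = (1 - 50) + 6791 = -49 + 6791 = 6742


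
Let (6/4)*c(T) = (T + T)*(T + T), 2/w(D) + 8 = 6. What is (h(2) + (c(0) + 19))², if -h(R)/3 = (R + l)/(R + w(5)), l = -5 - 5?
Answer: 1849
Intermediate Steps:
l = -10
w(D) = -1 (w(D) = 2/(-8 + 6) = 2/(-2) = 2*(-½) = -1)
c(T) = 8*T²/3 (c(T) = 2*((T + T)*(T + T))/3 = 2*((2*T)*(2*T))/3 = 2*(4*T²)/3 = 8*T²/3)
h(R) = -3*(-10 + R)/(-1 + R) (h(R) = -3*(R - 10)/(R - 1) = -3*(-10 + R)/(-1 + R))
(h(2) + (c(0) + 19))² = (3*(10 - 1*2)/(-1 + 2) + ((8/3)*0² + 19))² = (3*(10 - 2)/1 + ((8/3)*0 + 19))² = (3*1*8 + (0 + 19))² = (24 + 19)² = 43² = 1849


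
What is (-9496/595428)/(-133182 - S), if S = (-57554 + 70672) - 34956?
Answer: 1187/8287166904 ≈ 1.4323e-7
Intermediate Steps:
S = -21838 (S = 13118 - 34956 = -21838)
(-9496/595428)/(-133182 - S) = (-9496/595428)/(-133182 - 1*(-21838)) = (-9496*1/595428)/(-133182 + 21838) = -2374/148857/(-111344) = -2374/148857*(-1/111344) = 1187/8287166904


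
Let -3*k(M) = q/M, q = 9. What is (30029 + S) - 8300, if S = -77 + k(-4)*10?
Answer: 43319/2 ≈ 21660.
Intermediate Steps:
k(M) = -3/M
S = -139/2 (S = -77 - 3/(-4)*10 = -77 - 3*(-¼)*10 = -77 + (¾)*10 = -77 + 15/2 = -139/2 ≈ -69.500)
(30029 + S) - 8300 = (30029 - 139/2) - 8300 = 59919/2 - 8300 = 43319/2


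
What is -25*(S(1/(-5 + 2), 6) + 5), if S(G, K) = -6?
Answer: 25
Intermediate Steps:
-25*(S(1/(-5 + 2), 6) + 5) = -25*(-6 + 5) = -25*(-1) = 25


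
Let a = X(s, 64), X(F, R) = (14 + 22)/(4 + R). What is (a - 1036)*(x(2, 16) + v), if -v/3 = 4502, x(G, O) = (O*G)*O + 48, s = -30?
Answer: 227888438/17 ≈ 1.3405e+7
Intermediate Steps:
X(F, R) = 36/(4 + R)
a = 9/17 (a = 36/(4 + 64) = 36/68 = 36*(1/68) = 9/17 ≈ 0.52941)
x(G, O) = 48 + G*O**2 (x(G, O) = (G*O)*O + 48 = G*O**2 + 48 = 48 + G*O**2)
v = -13506 (v = -3*4502 = -13506)
(a - 1036)*(x(2, 16) + v) = (9/17 - 1036)*((48 + 2*16**2) - 13506) = -17603*((48 + 2*256) - 13506)/17 = -17603*((48 + 512) - 13506)/17 = -17603*(560 - 13506)/17 = -17603/17*(-12946) = 227888438/17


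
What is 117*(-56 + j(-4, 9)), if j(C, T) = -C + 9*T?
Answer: 3393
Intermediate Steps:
117*(-56 + j(-4, 9)) = 117*(-56 + (-1*(-4) + 9*9)) = 117*(-56 + (4 + 81)) = 117*(-56 + 85) = 117*29 = 3393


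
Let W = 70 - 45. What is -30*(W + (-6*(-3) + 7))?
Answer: -1500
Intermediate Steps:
W = 25
-30*(W + (-6*(-3) + 7)) = -30*(25 + (-6*(-3) + 7)) = -30*(25 + (-3*(-6) + 7)) = -30*(25 + (18 + 7)) = -30*(25 + 25) = -30*50 = -1500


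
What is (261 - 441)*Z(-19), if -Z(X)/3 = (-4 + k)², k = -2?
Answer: 19440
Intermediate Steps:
Z(X) = -108 (Z(X) = -3*(-4 - 2)² = -3*(-6)² = -3*36 = -108)
(261 - 441)*Z(-19) = (261 - 441)*(-108) = -180*(-108) = 19440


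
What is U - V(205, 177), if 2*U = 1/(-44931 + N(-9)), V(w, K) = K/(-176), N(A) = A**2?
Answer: 3969181/3946800 ≈ 1.0057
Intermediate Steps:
V(w, K) = -K/176 (V(w, K) = K*(-1/176) = -K/176)
U = -1/89700 (U = 1/(2*(-44931 + (-9)**2)) = 1/(2*(-44931 + 81)) = (1/2)/(-44850) = (1/2)*(-1/44850) = -1/89700 ≈ -1.1148e-5)
U - V(205, 177) = -1/89700 - (-1)*177/176 = -1/89700 - 1*(-177/176) = -1/89700 + 177/176 = 3969181/3946800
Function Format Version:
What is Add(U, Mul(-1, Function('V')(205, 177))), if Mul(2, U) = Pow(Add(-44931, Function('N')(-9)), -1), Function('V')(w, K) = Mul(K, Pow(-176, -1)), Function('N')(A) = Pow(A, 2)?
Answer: Rational(3969181, 3946800) ≈ 1.0057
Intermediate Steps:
Function('V')(w, K) = Mul(Rational(-1, 176), K) (Function('V')(w, K) = Mul(K, Rational(-1, 176)) = Mul(Rational(-1, 176), K))
U = Rational(-1, 89700) (U = Mul(Rational(1, 2), Pow(Add(-44931, Pow(-9, 2)), -1)) = Mul(Rational(1, 2), Pow(Add(-44931, 81), -1)) = Mul(Rational(1, 2), Pow(-44850, -1)) = Mul(Rational(1, 2), Rational(-1, 44850)) = Rational(-1, 89700) ≈ -1.1148e-5)
Add(U, Mul(-1, Function('V')(205, 177))) = Add(Rational(-1, 89700), Mul(-1, Mul(Rational(-1, 176), 177))) = Add(Rational(-1, 89700), Mul(-1, Rational(-177, 176))) = Add(Rational(-1, 89700), Rational(177, 176)) = Rational(3969181, 3946800)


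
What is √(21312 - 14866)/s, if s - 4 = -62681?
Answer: -√6446/62677 ≈ -0.0012810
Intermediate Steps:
s = -62677 (s = 4 - 62681 = -62677)
√(21312 - 14866)/s = √(21312 - 14866)/(-62677) = √6446*(-1/62677) = -√6446/62677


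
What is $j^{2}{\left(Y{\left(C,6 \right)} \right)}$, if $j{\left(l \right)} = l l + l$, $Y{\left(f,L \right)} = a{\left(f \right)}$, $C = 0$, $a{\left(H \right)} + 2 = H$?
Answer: $4$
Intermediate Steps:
$a{\left(H \right)} = -2 + H$
$Y{\left(f,L \right)} = -2 + f$
$j{\left(l \right)} = l + l^{2}$ ($j{\left(l \right)} = l^{2} + l = l + l^{2}$)
$j^{2}{\left(Y{\left(C,6 \right)} \right)} = \left(\left(-2 + 0\right) \left(1 + \left(-2 + 0\right)\right)\right)^{2} = \left(- 2 \left(1 - 2\right)\right)^{2} = \left(\left(-2\right) \left(-1\right)\right)^{2} = 2^{2} = 4$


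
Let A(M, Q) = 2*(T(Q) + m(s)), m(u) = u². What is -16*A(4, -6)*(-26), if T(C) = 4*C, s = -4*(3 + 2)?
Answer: 312832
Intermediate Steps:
s = -20 (s = -4*5 = -20)
A(M, Q) = 800 + 8*Q (A(M, Q) = 2*(4*Q + (-20)²) = 2*(4*Q + 400) = 2*(400 + 4*Q) = 800 + 8*Q)
-16*A(4, -6)*(-26) = -16*(800 + 8*(-6))*(-26) = -16*(800 - 48)*(-26) = -16*752*(-26) = -12032*(-26) = 312832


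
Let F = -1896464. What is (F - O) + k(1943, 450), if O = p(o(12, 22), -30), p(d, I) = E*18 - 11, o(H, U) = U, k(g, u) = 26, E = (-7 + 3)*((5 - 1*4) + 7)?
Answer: -1895851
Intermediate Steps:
E = -32 (E = -4*((5 - 4) + 7) = -4*(1 + 7) = -4*8 = -32)
p(d, I) = -587 (p(d, I) = -32*18 - 11 = -576 - 11 = -587)
O = -587
(F - O) + k(1943, 450) = (-1896464 - 1*(-587)) + 26 = (-1896464 + 587) + 26 = -1895877 + 26 = -1895851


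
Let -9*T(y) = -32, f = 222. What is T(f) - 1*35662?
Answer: -320926/9 ≈ -35658.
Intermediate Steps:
T(y) = 32/9 (T(y) = -1/9*(-32) = 32/9)
T(f) - 1*35662 = 32/9 - 1*35662 = 32/9 - 35662 = -320926/9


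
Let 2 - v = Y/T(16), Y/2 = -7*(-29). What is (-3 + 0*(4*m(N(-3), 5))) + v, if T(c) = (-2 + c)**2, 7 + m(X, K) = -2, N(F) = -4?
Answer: -43/14 ≈ -3.0714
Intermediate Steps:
m(X, K) = -9 (m(X, K) = -7 - 2 = -9)
Y = 406 (Y = 2*(-7*(-29)) = 2*203 = 406)
v = -1/14 (v = 2 - 406/((-2 + 16)**2) = 2 - 406/(14**2) = 2 - 406/196 = 2 - 1*29/14 = 2 - 29/14 = -1/14 ≈ -0.071429)
(-3 + 0*(4*m(N(-3), 5))) + v = (-3 + 0*(4*(-9))) - 1/14 = (-3 + 0*(-36)) - 1/14 = (-3 + 0) - 1/14 = -3 - 1/14 = -43/14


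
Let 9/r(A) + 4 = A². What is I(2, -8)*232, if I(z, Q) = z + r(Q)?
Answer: 2494/5 ≈ 498.80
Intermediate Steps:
r(A) = 9/(-4 + A²)
I(z, Q) = z + 9/(-4 + Q²)
I(2, -8)*232 = (2 + 9/(-4 + (-8)²))*232 = (2 + 9/(-4 + 64))*232 = (2 + 9/60)*232 = (2 + 9*(1/60))*232 = (2 + 3/20)*232 = (43/20)*232 = 2494/5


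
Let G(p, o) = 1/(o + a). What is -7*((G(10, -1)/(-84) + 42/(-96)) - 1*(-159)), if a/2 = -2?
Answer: -266389/240 ≈ -1110.0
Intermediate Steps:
a = -4 (a = 2*(-2) = -4)
G(p, o) = 1/(-4 + o) (G(p, o) = 1/(o - 4) = 1/(-4 + o))
-7*((G(10, -1)/(-84) + 42/(-96)) - 1*(-159)) = -7*((1/(-4 - 1*(-84)) + 42/(-96)) - 1*(-159)) = -7*((-1/84/(-5) + 42*(-1/96)) + 159) = -7*((-⅕*(-1/84) - 7/16) + 159) = -7*((1/420 - 7/16) + 159) = -7*(-731/1680 + 159) = -7*266389/1680 = -266389/240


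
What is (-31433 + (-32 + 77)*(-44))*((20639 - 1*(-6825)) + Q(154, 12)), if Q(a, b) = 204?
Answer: -924470884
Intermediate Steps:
(-31433 + (-32 + 77)*(-44))*((20639 - 1*(-6825)) + Q(154, 12)) = (-31433 + (-32 + 77)*(-44))*((20639 - 1*(-6825)) + 204) = (-31433 + 45*(-44))*((20639 + 6825) + 204) = (-31433 - 1980)*(27464 + 204) = -33413*27668 = -924470884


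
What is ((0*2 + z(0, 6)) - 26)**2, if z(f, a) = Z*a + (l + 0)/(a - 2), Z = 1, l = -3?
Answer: 6889/16 ≈ 430.56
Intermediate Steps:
z(f, a) = a - 3/(-2 + a) (z(f, a) = 1*a + (-3 + 0)/(a - 2) = a - 3/(-2 + a))
((0*2 + z(0, 6)) - 26)**2 = ((0*2 + (-3 + 6**2 - 2*6)/(-2 + 6)) - 26)**2 = ((0 + (-3 + 36 - 12)/4) - 26)**2 = ((0 + (1/4)*21) - 26)**2 = ((0 + 21/4) - 26)**2 = (21/4 - 26)**2 = (-83/4)**2 = 6889/16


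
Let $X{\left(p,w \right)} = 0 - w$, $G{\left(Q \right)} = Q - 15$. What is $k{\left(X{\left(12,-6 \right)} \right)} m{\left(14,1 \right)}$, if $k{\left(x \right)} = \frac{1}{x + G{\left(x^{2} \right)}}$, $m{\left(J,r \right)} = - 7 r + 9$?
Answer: $\frac{2}{27} \approx 0.074074$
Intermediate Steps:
$m{\left(J,r \right)} = 9 - 7 r$
$G{\left(Q \right)} = -15 + Q$
$X{\left(p,w \right)} = - w$
$k{\left(x \right)} = \frac{1}{-15 + x + x^{2}}$ ($k{\left(x \right)} = \frac{1}{x + \left(-15 + x^{2}\right)} = \frac{1}{-15 + x + x^{2}}$)
$k{\left(X{\left(12,-6 \right)} \right)} m{\left(14,1 \right)} = \frac{9 - 7}{-15 - -6 + \left(\left(-1\right) \left(-6\right)\right)^{2}} = \frac{9 - 7}{-15 + 6 + 6^{2}} = \frac{1}{-15 + 6 + 36} \cdot 2 = \frac{1}{27} \cdot 2 = \frac{2}{27}$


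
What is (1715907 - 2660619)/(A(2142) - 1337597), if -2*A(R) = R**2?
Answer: 944712/3631679 ≈ 0.26013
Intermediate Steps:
A(R) = -R**2/2
(1715907 - 2660619)/(A(2142) - 1337597) = (1715907 - 2660619)/(-1/2*2142**2 - 1337597) = -944712/(-1/2*4588164 - 1337597) = -944712/(-2294082 - 1337597) = -944712/(-3631679) = -944712*(-1/3631679) = 944712/3631679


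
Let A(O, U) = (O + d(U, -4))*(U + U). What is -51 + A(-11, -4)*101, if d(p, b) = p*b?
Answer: -4091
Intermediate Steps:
d(p, b) = b*p
A(O, U) = 2*U*(O - 4*U) (A(O, U) = (O - 4*U)*(U + U) = (O - 4*U)*(2*U) = 2*U*(O - 4*U))
-51 + A(-11, -4)*101 = -51 + (2*(-4)*(-11 - 4*(-4)))*101 = -51 + (2*(-4)*(-11 + 16))*101 = -51 + (2*(-4)*5)*101 = -51 - 40*101 = -51 - 4040 = -4091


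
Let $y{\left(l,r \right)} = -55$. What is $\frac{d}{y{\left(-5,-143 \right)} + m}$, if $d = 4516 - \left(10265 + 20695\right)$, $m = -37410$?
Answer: $\frac{26444}{37465} \approx 0.70583$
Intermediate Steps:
$d = -26444$ ($d = 4516 - 30960 = -26444$)
$\frac{d}{y{\left(-5,-143 \right)} + m} = - \frac{26444}{-55 - 37410} = - \frac{26444}{-37465} = \left(-26444\right) \left(- \frac{1}{37465}\right) = \frac{26444}{37465}$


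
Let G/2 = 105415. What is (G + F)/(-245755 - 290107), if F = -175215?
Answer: -35615/535862 ≈ -0.066463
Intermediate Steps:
G = 210830 (G = 2*105415 = 210830)
(G + F)/(-245755 - 290107) = (210830 - 175215)/(-245755 - 290107) = 35615/(-535862) = 35615*(-1/535862) = -35615/535862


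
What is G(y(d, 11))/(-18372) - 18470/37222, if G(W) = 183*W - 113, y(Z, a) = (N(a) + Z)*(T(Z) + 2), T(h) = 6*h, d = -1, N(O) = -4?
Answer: -235678637/341921292 ≈ -0.68928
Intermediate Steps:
y(Z, a) = (-4 + Z)*(2 + 6*Z) (y(Z, a) = (-4 + Z)*(6*Z + 2) = (-4 + Z)*(2 + 6*Z))
G(W) = -113 + 183*W
G(y(d, 11))/(-18372) - 18470/37222 = (-113 + 183*(-8 - 22*(-1) + 6*(-1)**2))/(-18372) - 18470/37222 = (-113 + 183*(-8 + 22 + 6*1))*(-1/18372) - 18470*1/37222 = (-113 + 183*(-8 + 22 + 6))*(-1/18372) - 9235/18611 = (-113 + 183*20)*(-1/18372) - 9235/18611 = (-113 + 3660)*(-1/18372) - 9235/18611 = 3547*(-1/18372) - 9235/18611 = -3547/18372 - 9235/18611 = -235678637/341921292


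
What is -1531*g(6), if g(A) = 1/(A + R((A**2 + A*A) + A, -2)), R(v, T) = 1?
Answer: -1531/7 ≈ -218.71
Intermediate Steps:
g(A) = 1/(1 + A) (g(A) = 1/(A + 1) = 1/(1 + A))
-1531*g(6) = -1531/(1 + 6) = -1531/7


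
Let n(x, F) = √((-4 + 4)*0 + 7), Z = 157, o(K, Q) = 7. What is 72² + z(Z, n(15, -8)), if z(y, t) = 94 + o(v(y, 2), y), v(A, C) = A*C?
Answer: 5285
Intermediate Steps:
n(x, F) = √7 (n(x, F) = √(0*0 + 7) = √(0 + 7) = √7)
z(y, t) = 101 (z(y, t) = 94 + 7 = 101)
72² + z(Z, n(15, -8)) = 72² + 101 = 5184 + 101 = 5285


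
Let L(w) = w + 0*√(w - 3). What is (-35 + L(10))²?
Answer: 625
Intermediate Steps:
L(w) = w (L(w) = w + 0*√(-3 + w) = w + 0 = w)
(-35 + L(10))² = (-35 + 10)² = (-25)² = 625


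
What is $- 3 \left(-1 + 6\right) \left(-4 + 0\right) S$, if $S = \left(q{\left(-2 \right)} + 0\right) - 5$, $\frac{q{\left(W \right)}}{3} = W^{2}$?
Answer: $420$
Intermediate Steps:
$q{\left(W \right)} = 3 W^{2}$
$S = 7$ ($S = \left(3 \left(-2\right)^{2} + 0\right) - 5 = \left(3 \cdot 4 + 0\right) - 5 = \left(12 + 0\right) - 5 = 12 - 5 = 7$)
$- 3 \left(-1 + 6\right) \left(-4 + 0\right) S = - 3 \left(-1 + 6\right) \left(-4 + 0\right) 7 = - 3 \cdot 5 \left(-4\right) 7 = \left(-3\right) \left(-20\right) 7 = 60 \cdot 7 = 420$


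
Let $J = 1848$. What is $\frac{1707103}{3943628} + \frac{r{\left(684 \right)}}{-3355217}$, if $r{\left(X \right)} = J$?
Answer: $\frac{5720413181807}{13231727707276} \approx 0.43233$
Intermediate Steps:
$r{\left(X \right)} = 1848$
$\frac{1707103}{3943628} + \frac{r{\left(684 \right)}}{-3355217} = \frac{1707103}{3943628} + \frac{1848}{-3355217} = 1707103 \cdot \frac{1}{3943628} + 1848 \left(- \frac{1}{3355217}\right) = \frac{1707103}{3943628} - \frac{1848}{3355217} = \frac{5720413181807}{13231727707276}$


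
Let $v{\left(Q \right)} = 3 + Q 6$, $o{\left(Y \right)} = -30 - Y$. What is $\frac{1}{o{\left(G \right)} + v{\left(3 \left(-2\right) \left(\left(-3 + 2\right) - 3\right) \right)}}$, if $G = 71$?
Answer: $\frac{1}{46} \approx 0.021739$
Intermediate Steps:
$v{\left(Q \right)} = 3 + 6 Q$
$\frac{1}{o{\left(G \right)} + v{\left(3 \left(-2\right) \left(\left(-3 + 2\right) - 3\right) \right)}} = \frac{1}{\left(-30 - 71\right) + \left(3 + 6 \cdot 3 \left(-2\right) \left(\left(-3 + 2\right) - 3\right)\right)} = \frac{1}{\left(-30 - 71\right) + \left(3 + 6 \left(- 6 \left(-1 - 3\right)\right)\right)} = \frac{1}{-101 + \left(3 + 6 \left(\left(-6\right) \left(-4\right)\right)\right)} = \frac{1}{-101 + \left(3 + 6 \cdot 24\right)} = \frac{1}{-101 + \left(3 + 144\right)} = \frac{1}{-101 + 147} = \frac{1}{46}$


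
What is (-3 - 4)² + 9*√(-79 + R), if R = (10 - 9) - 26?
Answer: 49 + 18*I*√26 ≈ 49.0 + 91.782*I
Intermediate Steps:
R = -25 (R = 1 - 26 = -25)
(-3 - 4)² + 9*√(-79 + R) = (-3 - 4)² + 9*√(-79 - 25) = (-7)² + 9*√(-104) = 49 + 9*(2*I*√26) = 49 + 18*I*√26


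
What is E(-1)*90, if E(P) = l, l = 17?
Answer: 1530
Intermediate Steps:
E(P) = 17
E(-1)*90 = 17*90 = 1530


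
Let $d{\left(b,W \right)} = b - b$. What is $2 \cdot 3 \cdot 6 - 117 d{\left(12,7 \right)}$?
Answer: $36$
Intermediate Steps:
$d{\left(b,W \right)} = 0$
$2 \cdot 3 \cdot 6 - 117 d{\left(12,7 \right)} = 2 \cdot 3 \cdot 6 - 0 = 6 \cdot 6 + 0 = 36 + 0 = 36$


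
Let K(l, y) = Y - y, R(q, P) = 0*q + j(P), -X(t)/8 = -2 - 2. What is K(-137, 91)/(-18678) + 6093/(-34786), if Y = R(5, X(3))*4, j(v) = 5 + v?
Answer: -9648988/54144409 ≈ -0.17821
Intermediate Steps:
X(t) = 32 (X(t) = -8*(-2 - 2) = -8*(-4) = 32)
R(q, P) = 5 + P (R(q, P) = 0*q + (5 + P) = 0 + (5 + P) = 5 + P)
Y = 148 (Y = (5 + 32)*4 = 37*4 = 148)
K(l, y) = 148 - y
K(-137, 91)/(-18678) + 6093/(-34786) = (148 - 1*91)/(-18678) + 6093/(-34786) = (148 - 91)*(-1/18678) + 6093*(-1/34786) = 57*(-1/18678) - 6093/34786 = -19/6226 - 6093/34786 = -9648988/54144409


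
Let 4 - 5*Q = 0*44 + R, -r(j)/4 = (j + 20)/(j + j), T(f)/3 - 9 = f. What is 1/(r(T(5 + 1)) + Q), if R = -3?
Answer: -45/67 ≈ -0.67164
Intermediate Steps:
T(f) = 27 + 3*f
r(j) = -2*(20 + j)/j (r(j) = -4*(j + 20)/(j + j) = -4*(20 + j)/(2*j) = -4*(20 + j)*1/(2*j) = -2*(20 + j)/j)
Q = 7/5 (Q = ⅘ - (0*44 - 3)/5 = ⅘ - (0 - 3)/5 = ⅘ - ⅕*(-3) = ⅘ + ⅗ = 7/5 ≈ 1.4000)
1/(r(T(5 + 1)) + Q) = 1/((-2 - 40/(27 + 3*(5 + 1))) + 7/5) = 1/((-2 - 40/(27 + 3*6)) + 7/5) = 1/((-2 - 40/(27 + 18)) + 7/5) = 1/((-2 - 40/45) + 7/5) = 1/((-2 - 40*1/45) + 7/5) = 1/((-2 - 8/9) + 7/5) = 1/(-26/9 + 7/5) = 1/(-67/45) = -45/67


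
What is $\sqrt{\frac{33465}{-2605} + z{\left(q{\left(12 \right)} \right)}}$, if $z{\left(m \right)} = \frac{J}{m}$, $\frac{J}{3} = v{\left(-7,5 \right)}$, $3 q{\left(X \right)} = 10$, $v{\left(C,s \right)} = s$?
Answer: $\frac{i \sqrt{9062274}}{1042} \approx 2.889 i$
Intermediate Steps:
$q{\left(X \right)} = \frac{10}{3}$ ($q{\left(X \right)} = \frac{1}{3} \cdot 10 = \frac{10}{3}$)
$J = 15$ ($J = 3 \cdot 5 = 15$)
$z{\left(m \right)} = \frac{15}{m}$
$\sqrt{\frac{33465}{-2605} + z{\left(q{\left(12 \right)} \right)}} = \sqrt{\frac{33465}{-2605} + \frac{15}{\frac{10}{3}}} = \sqrt{33465 \left(- \frac{1}{2605}\right) + 15 \cdot \frac{3}{10}} = \sqrt{- \frac{6693}{521} + \frac{9}{2}} = \sqrt{- \frac{8697}{1042}} = \frac{i \sqrt{9062274}}{1042}$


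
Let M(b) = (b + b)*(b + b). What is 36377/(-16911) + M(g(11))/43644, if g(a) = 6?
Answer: -132100217/61505307 ≈ -2.1478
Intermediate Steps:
M(b) = 4*b² (M(b) = (2*b)*(2*b) = 4*b²)
36377/(-16911) + M(g(11))/43644 = 36377/(-16911) + (4*6²)/43644 = 36377*(-1/16911) + (4*36)*(1/43644) = -36377/16911 + 144*(1/43644) = -36377/16911 + 12/3637 = -132100217/61505307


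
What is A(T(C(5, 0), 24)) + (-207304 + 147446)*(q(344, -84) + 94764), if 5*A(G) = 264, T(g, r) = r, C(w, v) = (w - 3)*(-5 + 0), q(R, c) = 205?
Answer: -28423271746/5 ≈ -5.6847e+9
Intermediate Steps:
C(w, v) = 15 - 5*w (C(w, v) = (-3 + w)*(-5) = 15 - 5*w)
A(G) = 264/5 (A(G) = (⅕)*264 = 264/5)
A(T(C(5, 0), 24)) + (-207304 + 147446)*(q(344, -84) + 94764) = 264/5 + (-207304 + 147446)*(205 + 94764) = 264/5 - 59858*94969 = 264/5 - 5684654402 = -28423271746/5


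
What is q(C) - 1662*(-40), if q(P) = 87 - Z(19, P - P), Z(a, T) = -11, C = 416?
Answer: 66578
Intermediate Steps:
q(P) = 98 (q(P) = 87 - 1*(-11) = 87 + 11 = 98)
q(C) - 1662*(-40) = 98 - 1662*(-40) = 98 - 1*(-66480) = 98 + 66480 = 66578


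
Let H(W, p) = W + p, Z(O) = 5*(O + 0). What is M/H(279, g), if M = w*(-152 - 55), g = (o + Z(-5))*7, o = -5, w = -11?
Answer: 33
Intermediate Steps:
Z(O) = 5*O
g = -210 (g = (-5 + 5*(-5))*7 = (-5 - 25)*7 = -30*7 = -210)
M = 2277 (M = -11*(-152 - 55) = -11*(-207) = 2277)
M/H(279, g) = 2277/(279 - 210) = 2277/69 = 2277*(1/69) = 33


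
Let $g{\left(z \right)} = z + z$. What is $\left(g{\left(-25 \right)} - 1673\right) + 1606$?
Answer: $-117$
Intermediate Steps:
$g{\left(z \right)} = 2 z$
$\left(g{\left(-25 \right)} - 1673\right) + 1606 = \left(2 \left(-25\right) - 1673\right) + 1606 = \left(-50 - 1673\right) + 1606 = -1723 + 1606 = -117$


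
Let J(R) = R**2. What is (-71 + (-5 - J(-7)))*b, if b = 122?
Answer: -15250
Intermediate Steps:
(-71 + (-5 - J(-7)))*b = (-71 + (-5 - 1*(-7)**2))*122 = (-71 + (-5 - 1*49))*122 = (-71 + (-5 - 49))*122 = (-71 - 54)*122 = -125*122 = -15250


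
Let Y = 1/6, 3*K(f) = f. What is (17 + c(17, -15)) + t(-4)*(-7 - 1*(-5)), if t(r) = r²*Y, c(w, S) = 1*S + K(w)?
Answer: 7/3 ≈ 2.3333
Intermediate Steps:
K(f) = f/3
c(w, S) = S + w/3 (c(w, S) = 1*S + w/3 = S + w/3)
Y = ⅙ (Y = 1*(⅙) = ⅙ ≈ 0.16667)
t(r) = r²/6 (t(r) = r²*(⅙) = r²/6)
(17 + c(17, -15)) + t(-4)*(-7 - 1*(-5)) = (17 + (-15 + (⅓)*17)) + ((⅙)*(-4)²)*(-7 - 1*(-5)) = (17 + (-15 + 17/3)) + ((⅙)*16)*(-7 + 5) = (17 - 28/3) + (8/3)*(-2) = 23/3 - 16/3 = 7/3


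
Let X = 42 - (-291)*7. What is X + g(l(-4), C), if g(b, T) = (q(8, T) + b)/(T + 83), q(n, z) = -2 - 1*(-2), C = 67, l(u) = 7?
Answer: 311857/150 ≈ 2079.0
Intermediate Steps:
q(n, z) = 0 (q(n, z) = -2 + 2 = 0)
X = 2079 (X = 42 - 97*(-21) = 42 + 2037 = 2079)
g(b, T) = b/(83 + T) (g(b, T) = (0 + b)/(T + 83) = b/(83 + T))
X + g(l(-4), C) = 2079 + 7/(83 + 67) = 2079 + 7/150 = 311857/150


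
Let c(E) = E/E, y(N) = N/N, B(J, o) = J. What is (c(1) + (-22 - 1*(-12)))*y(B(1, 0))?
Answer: -9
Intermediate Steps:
y(N) = 1
c(E) = 1
(c(1) + (-22 - 1*(-12)))*y(B(1, 0)) = (1 + (-22 - 1*(-12)))*1 = (1 + (-22 + 12))*1 = (1 - 10)*1 = -9*1 = -9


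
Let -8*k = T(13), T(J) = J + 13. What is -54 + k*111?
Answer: -1659/4 ≈ -414.75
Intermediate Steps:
T(J) = 13 + J
k = -13/4 (k = -(13 + 13)/8 = -⅛*26 = -13/4 ≈ -3.2500)
-54 + k*111 = -54 - 13/4*111 = -54 - 1443/4 = -1659/4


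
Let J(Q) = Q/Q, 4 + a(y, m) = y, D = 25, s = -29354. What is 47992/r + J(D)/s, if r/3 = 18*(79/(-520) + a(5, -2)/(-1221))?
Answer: -149074684390571/25620494094 ≈ -5818.6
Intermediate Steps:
a(y, m) = -4 + y
J(Q) = 1
r = -872811/105820 (r = 3*(18*(79/(-520) + (-4 + 5)/(-1221))) = 3*(18*(79*(-1/520) + 1*(-1/1221))) = 3*(18*(-79/520 - 1/1221)) = 3*(18*(-96979/634920)) = 3*(-290937/105820) = -872811/105820 ≈ -8.2481)
47992/r + J(D)/s = 47992/(-872811/105820) + 1/(-29354) = 47992*(-105820/872811) + 1*(-1/29354) = -5078513440/872811 - 1/29354 = -149074684390571/25620494094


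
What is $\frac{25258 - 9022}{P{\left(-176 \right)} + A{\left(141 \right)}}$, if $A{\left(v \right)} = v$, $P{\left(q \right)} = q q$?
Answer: $\frac{16236}{31117} \approx 0.52177$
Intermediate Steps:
$P{\left(q \right)} = q^{2}$
$\frac{25258 - 9022}{P{\left(-176 \right)} + A{\left(141 \right)}} = \frac{25258 - 9022}{\left(-176\right)^{2} + 141} = \frac{16236}{30976 + 141} = \frac{16236}{31117}$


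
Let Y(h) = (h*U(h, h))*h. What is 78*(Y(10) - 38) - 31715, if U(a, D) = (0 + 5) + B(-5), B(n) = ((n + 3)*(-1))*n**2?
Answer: 394321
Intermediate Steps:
B(n) = n**2*(-3 - n) (B(n) = ((3 + n)*(-1))*n**2 = (-3 - n)*n**2 = n**2*(-3 - n))
U(a, D) = 55 (U(a, D) = (0 + 5) + (-5)**2*(-3 - 1*(-5)) = 5 + 25*(-3 + 5) = 5 + 25*2 = 5 + 50 = 55)
Y(h) = 55*h**2 (Y(h) = (h*55)*h = (55*h)*h = 55*h**2)
78*(Y(10) - 38) - 31715 = 78*(55*10**2 - 38) - 31715 = 78*(55*100 - 38) - 31715 = 78*(5500 - 38) - 31715 = 78*5462 - 31715 = 426036 - 31715 = 394321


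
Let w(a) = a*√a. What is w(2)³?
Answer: 16*√2 ≈ 22.627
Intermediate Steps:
w(a) = a^(3/2)
w(2)³ = (2^(3/2))³ = (2*√2)³ = 16*√2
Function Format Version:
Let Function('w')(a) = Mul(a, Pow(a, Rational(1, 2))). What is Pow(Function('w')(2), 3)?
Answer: Mul(16, Pow(2, Rational(1, 2))) ≈ 22.627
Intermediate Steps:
Function('w')(a) = Pow(a, Rational(3, 2))
Pow(Function('w')(2), 3) = Pow(Pow(2, Rational(3, 2)), 3) = Pow(Mul(2, Pow(2, Rational(1, 2))), 3) = Mul(16, Pow(2, Rational(1, 2)))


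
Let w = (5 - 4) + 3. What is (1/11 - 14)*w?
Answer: -612/11 ≈ -55.636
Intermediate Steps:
w = 4 (w = 1 + 3 = 4)
(1/11 - 14)*w = (1/11 - 14)*4 = -153/11*4 = -612/11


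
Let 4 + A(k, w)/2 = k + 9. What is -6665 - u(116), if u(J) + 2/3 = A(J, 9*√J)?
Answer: -20719/3 ≈ -6906.3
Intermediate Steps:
A(k, w) = 10 + 2*k (A(k, w) = -8 + 2*(k + 9) = -8 + 2*(9 + k) = -8 + (18 + 2*k) = 10 + 2*k)
u(J) = 28/3 + 2*J (u(J) = -⅔ + (10 + 2*J) = 28/3 + 2*J)
-6665 - u(116) = -6665 - (28/3 + 2*116) = -6665 - (28/3 + 232) = -6665 - 1*724/3 = -6665 - 724/3 = -20719/3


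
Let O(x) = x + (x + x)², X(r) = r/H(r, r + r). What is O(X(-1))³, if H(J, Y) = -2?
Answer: 27/8 ≈ 3.3750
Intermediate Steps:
X(r) = -r/2 (X(r) = r/(-2) = r*(-½) = -r/2)
O(x) = x + 4*x² (O(x) = x + (2*x)² = x + 4*x²)
O(X(-1))³ = ((-½*(-1))*(1 + 4*(-½*(-1))))³ = ((1 + 4*(½))/2)³ = ((1 + 2)/2)³ = ((½)*3)³ = (3/2)³ = 27/8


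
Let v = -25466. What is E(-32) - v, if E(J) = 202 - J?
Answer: 25700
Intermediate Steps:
E(-32) - v = (202 - 1*(-32)) - 1*(-25466) = (202 + 32) + 25466 = 234 + 25466 = 25700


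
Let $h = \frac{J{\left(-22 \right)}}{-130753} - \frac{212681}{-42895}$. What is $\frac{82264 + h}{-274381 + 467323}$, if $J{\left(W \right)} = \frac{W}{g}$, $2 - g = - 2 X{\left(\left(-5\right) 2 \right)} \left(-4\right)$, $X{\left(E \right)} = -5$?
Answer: $\frac{210647250566003}{494022322846395} \approx 0.42639$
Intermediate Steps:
$g = 42$ ($g = 2 - \left(-2\right) \left(-5\right) \left(-4\right) = 2 - 10 \left(-4\right) = 2 - -40 = 2 + 40 = 42$)
$J{\left(W \right)} = \frac{W}{42}$
$h = \frac{25390553326}{5120941245}$ ($h = \frac{\frac{1}{42} \left(-22\right)}{-130753} - \frac{212681}{-42895} = \left(- \frac{11}{21}\right) \left(- \frac{1}{130753}\right) - - \frac{9247}{1865} = \frac{11}{2745813} + \frac{9247}{1865} = \frac{25390553326}{5120941245} \approx 4.9582$)
$\frac{82264 + h}{-274381 + 467323} = \frac{82264 + \frac{25390553326}{5120941245}}{-274381 + 467323} = \frac{421294501132006}{5120941245 \cdot 192942} = \frac{421294501132006}{5120941245} \cdot \frac{1}{192942} = \frac{210647250566003}{494022322846395}$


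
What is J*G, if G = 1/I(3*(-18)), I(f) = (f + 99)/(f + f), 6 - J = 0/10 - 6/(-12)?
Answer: -66/5 ≈ -13.200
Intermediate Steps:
J = 11/2 (J = 6 - (0/10 - 6/(-12)) = 6 - (0*(⅒) - 6*(-1/12)) = 6 - (0 + ½) = 6 - 1*½ = 6 - ½ = 11/2 ≈ 5.5000)
I(f) = (99 + f)/(2*f) (I(f) = (99 + f)/((2*f)) = (99 + f)*(1/(2*f)) = (99 + f)/(2*f))
G = -12/5 (G = 1/((99 + 3*(-18))/(2*((3*(-18))))) = 1/((½)*(99 - 54)/(-54)) = 1/((½)*(-1/54)*45) = 1/(-5/12) = -12/5 ≈ -2.4000)
J*G = (11/2)*(-12/5) = -66/5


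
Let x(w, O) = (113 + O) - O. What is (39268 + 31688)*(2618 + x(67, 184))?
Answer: 193780836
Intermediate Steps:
x(w, O) = 113
(39268 + 31688)*(2618 + x(67, 184)) = (39268 + 31688)*(2618 + 113) = 70956*2731 = 193780836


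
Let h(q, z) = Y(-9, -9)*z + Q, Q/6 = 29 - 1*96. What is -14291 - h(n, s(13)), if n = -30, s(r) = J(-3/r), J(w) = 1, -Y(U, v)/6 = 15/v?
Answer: -13899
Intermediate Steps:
Y(U, v) = -90/v
s(r) = 1
Q = -402 (Q = 6*(29 - 1*96) = 6*(29 - 96) = 6*(-67) = -402)
h(q, z) = -402 + 10*z (h(q, z) = (-90/(-9))*z - 402 = (-90*(-⅑))*z - 402 = 10*z - 402 = -402 + 10*z)
-14291 - h(n, s(13)) = -14291 - (-402 + 10*1) = -14291 - (-402 + 10) = -14291 - 1*(-392) = -14291 + 392 = -13899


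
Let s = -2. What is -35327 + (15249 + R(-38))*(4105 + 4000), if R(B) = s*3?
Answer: 123509188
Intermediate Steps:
R(B) = -6 (R(B) = -2*3 = -6)
-35327 + (15249 + R(-38))*(4105 + 4000) = -35327 + (15249 - 6)*(4105 + 4000) = -35327 + 15243*8105 = -35327 + 123544515 = 123509188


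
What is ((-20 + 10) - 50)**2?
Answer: 3600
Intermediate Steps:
((-20 + 10) - 50)**2 = (-10 - 50)**2 = (-60)**2 = 3600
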